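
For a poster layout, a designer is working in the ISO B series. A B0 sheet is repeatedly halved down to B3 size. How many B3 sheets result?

8

Each ISO step halves the sheet: 1 × B0 → 2 × B1 → 4 × B2 → 8 × B3
From B0 to B3 is 3 halving steps: 2^3 = 8.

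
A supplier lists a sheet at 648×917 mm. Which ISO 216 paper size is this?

C1 (648 × 917 mm)

Aspect ratio 917/648 ≈ 1.415 — close to the ISO √2 ≈ 1.414.
In the C-series (envelope sizes, between A and B): C1 = 648 × 917 mm.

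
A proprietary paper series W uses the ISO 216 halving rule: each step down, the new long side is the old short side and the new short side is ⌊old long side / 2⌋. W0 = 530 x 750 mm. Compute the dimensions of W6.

W1 = 375 × 530 mm (from W0 by 1 halving).
W2: ⌊530/2⌋ × 375 = 265 × 375 mm
W3: ⌊375/2⌋ × 265 = 187 × 265 mm
W4: ⌊265/2⌋ × 187 = 132 × 187 mm
W5: ⌊187/2⌋ × 132 = 93 × 132 mm
W6: ⌊132/2⌋ × 93 = 66 × 93 mm

66 × 93 mm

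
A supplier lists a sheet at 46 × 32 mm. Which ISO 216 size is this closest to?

B10 (31 × 44 mm)

Aspect ratio 46/32 ≈ 1.438 (ISO target is √2 ≈ 1.414).
In the B-series (B0 = 1000 × 1414 mm): B10 = 31 × 44 mm.
Off by 3 mm total — nearest standard size.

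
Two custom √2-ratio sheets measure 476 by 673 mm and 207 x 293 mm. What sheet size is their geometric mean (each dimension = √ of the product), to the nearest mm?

Short side: √(476 · 207) = √98532 ≈ 313.9 → 314 mm
Long side: √(673 · 293) = √197189 ≈ 444.1 → 444 mm

314 × 444 mm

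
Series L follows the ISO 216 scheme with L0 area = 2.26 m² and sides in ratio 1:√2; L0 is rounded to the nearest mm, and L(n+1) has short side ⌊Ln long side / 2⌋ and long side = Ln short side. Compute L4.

Let L0's short side be w mm. w · w√2 = 2.26 m² = 2,260,000 mm², so w ≈ 1264.1 mm and w√2 ≈ 1787.8 mm → L0 = 1264 × 1788 mm.
L1: ⌊1788/2⌋ × 1264 = 894 × 1264 mm
L2: ⌊1264/2⌋ × 894 = 632 × 894 mm
L3: ⌊894/2⌋ × 632 = 447 × 632 mm
L4: ⌊632/2⌋ × 447 = 316 × 447 mm

316 × 447 mm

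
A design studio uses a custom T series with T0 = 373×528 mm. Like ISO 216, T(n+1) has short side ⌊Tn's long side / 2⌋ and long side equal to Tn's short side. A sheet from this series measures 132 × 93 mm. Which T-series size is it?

T0: 373 × 528 mm
T1: 264 × 373 mm
T2: 186 × 264 mm
T3: 132 × 186 mm
T4: 93 × 132 mm
T5: 66 × 93 mm
→ matches T4.

T4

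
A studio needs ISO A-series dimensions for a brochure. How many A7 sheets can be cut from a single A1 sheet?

Each ISO step halves the sheet: 1 × A1 → 2 × A2 → 4 × A3 → 8 × A4 → …
From A1 to A7 is 6 halving steps: 2^6 = 64.

64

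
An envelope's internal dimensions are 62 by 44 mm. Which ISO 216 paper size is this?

B9 (44 × 62 mm)

Aspect ratio 62/44 ≈ 1.409 — close to the ISO √2 ≈ 1.414.
In the B-series (B0 = 1000 × 1414 mm): B9 = 44 × 62 mm.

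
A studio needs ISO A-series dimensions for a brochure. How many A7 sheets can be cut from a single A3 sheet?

A3 = 297 × 420 mm; A7 = 74 × 105 mm.
Each halving step doubles the count; 4 steps from A3 to A7.
2^4 = 16.

16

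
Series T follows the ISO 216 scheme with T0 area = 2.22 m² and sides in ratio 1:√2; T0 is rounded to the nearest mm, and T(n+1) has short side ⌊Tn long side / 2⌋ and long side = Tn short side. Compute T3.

443 × 626 mm

Let T0's short side be w mm. w · w√2 = 2.22 m² = 2,220,000 mm², so w ≈ 1252.9 mm and w√2 ≈ 1771.9 mm → T0 = 1253 × 1772 mm.
T1: ⌊1772/2⌋ × 1253 = 886 × 1253 mm
T2: ⌊1253/2⌋ × 886 = 626 × 886 mm
T3: ⌊886/2⌋ × 626 = 443 × 626 mm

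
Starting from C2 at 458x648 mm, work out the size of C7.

C3: ⌊648/2⌋ × 458 = 324 × 458 mm
C4: ⌊458/2⌋ × 324 = 229 × 324 mm
C5: ⌊324/2⌋ × 229 = 162 × 229 mm
C6: ⌊229/2⌋ × 162 = 114 × 162 mm
C7: ⌊162/2⌋ × 114 = 81 × 114 mm

81 × 114 mm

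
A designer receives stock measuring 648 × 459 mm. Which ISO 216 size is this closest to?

Aspect ratio 648/459 ≈ 1.412 — close to the ISO √2 ≈ 1.414.
In the C-series (envelope sizes, between A and B): C2 = 458 × 648 mm.
Off by 1 mm total — nearest standard size.

C2 (458 × 648 mm)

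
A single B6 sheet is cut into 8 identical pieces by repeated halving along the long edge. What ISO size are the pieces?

8 = 2^3, so 3 halving steps.
B6 → B7 → … → B9 after 3 steps.

B9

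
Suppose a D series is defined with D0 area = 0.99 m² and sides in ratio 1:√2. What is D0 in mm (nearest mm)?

837 × 1183 mm

Let the short side be w mm. Then w · w√2 = 0.99 m² = 990,000 mm².
w² = 990,000/√2, so w ≈ 836.7 mm; long side = w√2 ≈ 1183.2 mm.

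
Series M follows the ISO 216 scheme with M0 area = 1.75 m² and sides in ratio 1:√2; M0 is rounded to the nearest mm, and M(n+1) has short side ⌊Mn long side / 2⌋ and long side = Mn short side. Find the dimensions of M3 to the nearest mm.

393 × 556 mm

Let M0's short side be w mm. w · w√2 = 1.75 m² = 1,750,000 mm², so w ≈ 1112.4 mm and w√2 ≈ 1573.2 mm → M0 = 1112 × 1573 mm.
M1: ⌊1573/2⌋ × 1112 = 786 × 1112 mm
M2: ⌊1112/2⌋ × 786 = 556 × 786 mm
M3: ⌊786/2⌋ × 556 = 393 × 556 mm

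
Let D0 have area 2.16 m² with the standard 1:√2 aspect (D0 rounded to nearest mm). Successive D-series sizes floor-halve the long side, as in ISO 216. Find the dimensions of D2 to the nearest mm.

618 × 874 mm

Let D0's short side be w mm. w · w√2 = 2.16 m² = 2,160,000 mm², so w ≈ 1235.9 mm and w√2 ≈ 1747.8 mm → D0 = 1236 × 1748 mm.
D1: ⌊1748/2⌋ × 1236 = 874 × 1236 mm
D2: ⌊1236/2⌋ × 874 = 618 × 874 mm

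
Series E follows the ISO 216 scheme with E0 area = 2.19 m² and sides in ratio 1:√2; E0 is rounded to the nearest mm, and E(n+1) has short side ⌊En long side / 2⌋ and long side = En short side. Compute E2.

Let E0's short side be w mm. w · w√2 = 2.19 m² = 2,190,000 mm², so w ≈ 1244.4 mm and w√2 ≈ 1759.9 mm → E0 = 1244 × 1760 mm.
E1: ⌊1760/2⌋ × 1244 = 880 × 1244 mm
E2: ⌊1244/2⌋ × 880 = 622 × 880 mm

622 × 880 mm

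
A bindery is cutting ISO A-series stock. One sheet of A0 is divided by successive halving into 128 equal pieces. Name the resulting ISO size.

128 = 2^7, so 7 halving steps.
A0 → A1 → … → A7 after 7 steps.

A7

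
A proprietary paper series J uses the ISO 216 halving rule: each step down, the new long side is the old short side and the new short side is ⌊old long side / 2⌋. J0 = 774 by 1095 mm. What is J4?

J1: ⌊1095/2⌋ × 774 = 547 × 774 mm
J2: ⌊774/2⌋ × 547 = 387 × 547 mm
J3: ⌊547/2⌋ × 387 = 273 × 387 mm
J4: ⌊387/2⌋ × 273 = 193 × 273 mm

193 × 273 mm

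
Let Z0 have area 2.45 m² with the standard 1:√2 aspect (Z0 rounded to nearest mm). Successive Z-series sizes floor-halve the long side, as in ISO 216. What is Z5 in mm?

Let Z0's short side be w mm. w · w√2 = 2.45 m² = 2,450,000 mm², so w ≈ 1316.2 mm and w√2 ≈ 1861.4 mm → Z0 = 1316 × 1861 mm.
Z1: ⌊1861/2⌋ × 1316 = 930 × 1316 mm
Z2: ⌊1316/2⌋ × 930 = 658 × 930 mm
Z3: ⌊930/2⌋ × 658 = 465 × 658 mm
Z4: ⌊658/2⌋ × 465 = 329 × 465 mm
Z5: ⌊465/2⌋ × 329 = 232 × 329 mm

232 × 329 mm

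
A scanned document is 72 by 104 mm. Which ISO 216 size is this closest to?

Aspect ratio 104/72 ≈ 1.444 (ISO target is √2 ≈ 1.414).
In the A-series (A0 area = 1 m²): A7 = 74 × 105 mm.
Off by 3 mm total — nearest standard size.

A7 (74 × 105 mm)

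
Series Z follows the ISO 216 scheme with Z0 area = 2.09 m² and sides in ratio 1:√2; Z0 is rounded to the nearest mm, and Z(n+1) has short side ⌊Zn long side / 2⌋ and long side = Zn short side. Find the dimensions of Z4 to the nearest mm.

304 × 429 mm

Let Z0's short side be w mm. w · w√2 = 2.09 m² = 2,090,000 mm², so w ≈ 1215.7 mm and w√2 ≈ 1719.2 mm → Z0 = 1216 × 1719 mm.
Z1: ⌊1719/2⌋ × 1216 = 859 × 1216 mm
Z2: ⌊1216/2⌋ × 859 = 608 × 859 mm
Z3: ⌊859/2⌋ × 608 = 429 × 608 mm
Z4: ⌊608/2⌋ × 429 = 304 × 429 mm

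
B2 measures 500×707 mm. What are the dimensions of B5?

B3: ⌊707/2⌋ × 500 = 353 × 500 mm
B4: ⌊500/2⌋ × 353 = 250 × 353 mm
B5: ⌊353/2⌋ × 250 = 176 × 250 mm

176 × 250 mm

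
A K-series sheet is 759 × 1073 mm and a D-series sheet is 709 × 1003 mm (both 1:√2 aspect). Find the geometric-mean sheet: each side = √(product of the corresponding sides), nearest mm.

Short side: √(759 · 709) = √538131 ≈ 733.6 → 734 mm
Long side: √(1073 · 1003) = √1076219 ≈ 1037.4 → 1037 mm

734 × 1037 mm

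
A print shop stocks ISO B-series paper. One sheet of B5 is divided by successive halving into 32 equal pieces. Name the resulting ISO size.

B10

32 = 2^5, so 5 halving steps.
B5 → B6 → … → B10 after 5 steps.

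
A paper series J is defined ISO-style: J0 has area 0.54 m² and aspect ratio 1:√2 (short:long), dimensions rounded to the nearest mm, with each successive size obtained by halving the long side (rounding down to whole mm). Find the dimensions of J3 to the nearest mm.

218 × 309 mm

Let J0's short side be w mm. w · w√2 = 0.54 m² = 540,000 mm², so w ≈ 617.9 mm and w√2 ≈ 873.9 mm → J0 = 618 × 874 mm.
J1: ⌊874/2⌋ × 618 = 437 × 618 mm
J2: ⌊618/2⌋ × 437 = 309 × 437 mm
J3: ⌊437/2⌋ × 309 = 218 × 309 mm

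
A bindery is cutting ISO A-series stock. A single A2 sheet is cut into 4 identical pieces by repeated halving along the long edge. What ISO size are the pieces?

A4

4 = 2^2, so 2 halving steps.
A2 → A3 → … → A4 after 2 steps.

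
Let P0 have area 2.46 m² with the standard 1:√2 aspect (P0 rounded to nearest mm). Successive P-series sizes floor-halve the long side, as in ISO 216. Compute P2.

659 × 932 mm

Let P0's short side be w mm. w · w√2 = 2.46 m² = 2,460,000 mm², so w ≈ 1318.9 mm and w√2 ≈ 1865.2 mm → P0 = 1319 × 1865 mm.
P1: ⌊1865/2⌋ × 1319 = 932 × 1319 mm
P2: ⌊1319/2⌋ × 932 = 659 × 932 mm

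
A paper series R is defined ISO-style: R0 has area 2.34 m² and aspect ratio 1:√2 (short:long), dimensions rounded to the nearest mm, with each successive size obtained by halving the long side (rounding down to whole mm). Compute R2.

Let R0's short side be w mm. w · w√2 = 2.34 m² = 2,340,000 mm², so w ≈ 1286.3 mm and w√2 ≈ 1819.1 mm → R0 = 1286 × 1819 mm.
R1: ⌊1819/2⌋ × 1286 = 909 × 1286 mm
R2: ⌊1286/2⌋ × 909 = 643 × 909 mm

643 × 909 mm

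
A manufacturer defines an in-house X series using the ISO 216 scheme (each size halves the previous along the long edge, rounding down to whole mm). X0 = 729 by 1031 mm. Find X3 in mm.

257 × 364 mm

X1: ⌊1031/2⌋ × 729 = 515 × 729 mm
X2: ⌊729/2⌋ × 515 = 364 × 515 mm
X3: ⌊515/2⌋ × 364 = 257 × 364 mm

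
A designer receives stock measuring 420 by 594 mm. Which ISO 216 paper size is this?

A2 (420 × 594 mm)

Aspect ratio 594/420 ≈ 1.414 — close to the ISO √2 ≈ 1.414.
In the A-series (A0 area = 1 m²): A2 = 420 × 594 mm.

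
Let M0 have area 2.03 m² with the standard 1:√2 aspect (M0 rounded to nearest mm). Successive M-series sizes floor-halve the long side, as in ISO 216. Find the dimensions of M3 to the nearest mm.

423 × 599 mm

Let M0's short side be w mm. w · w√2 = 2.03 m² = 2,030,000 mm², so w ≈ 1198.1 mm and w√2 ≈ 1694.4 mm → M0 = 1198 × 1694 mm.
M1: ⌊1694/2⌋ × 1198 = 847 × 1198 mm
M2: ⌊1198/2⌋ × 847 = 599 × 847 mm
M3: ⌊847/2⌋ × 599 = 423 × 599 mm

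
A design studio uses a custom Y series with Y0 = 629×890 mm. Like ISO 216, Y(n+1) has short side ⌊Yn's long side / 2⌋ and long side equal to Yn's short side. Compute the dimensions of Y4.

Y1: ⌊890/2⌋ × 629 = 445 × 629 mm
Y2: ⌊629/2⌋ × 445 = 314 × 445 mm
Y3: ⌊445/2⌋ × 314 = 222 × 314 mm
Y4: ⌊314/2⌋ × 222 = 157 × 222 mm

157 × 222 mm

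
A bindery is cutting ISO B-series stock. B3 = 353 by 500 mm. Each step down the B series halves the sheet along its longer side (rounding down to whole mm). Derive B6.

125 × 176 mm

B4: ⌊500/2⌋ × 353 = 250 × 353 mm
B5: ⌊353/2⌋ × 250 = 176 × 250 mm
B6: ⌊250/2⌋ × 176 = 125 × 176 mm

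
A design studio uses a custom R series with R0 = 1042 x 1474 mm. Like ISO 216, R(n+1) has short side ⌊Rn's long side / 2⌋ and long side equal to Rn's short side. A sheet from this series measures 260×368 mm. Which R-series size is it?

R4

R0: 1042 × 1474 mm
R1: 737 × 1042 mm
R2: 521 × 737 mm
R3: 368 × 521 mm
R4: 260 × 368 mm
R5: 184 × 260 mm
→ matches R4.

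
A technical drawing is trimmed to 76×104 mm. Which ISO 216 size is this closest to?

A7 (74 × 105 mm)

Aspect ratio 104/76 ≈ 1.368 (ISO target is √2 ≈ 1.414).
In the A-series (A0 area = 1 m²): A7 = 74 × 105 mm.
Off by 3 mm total — nearest standard size.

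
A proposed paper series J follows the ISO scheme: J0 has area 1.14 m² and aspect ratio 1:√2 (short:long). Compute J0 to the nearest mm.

Let the short side be w mm. Then w · w√2 = 1.14 m² = 1,140,000 mm².
w² = 1,140,000/√2, so w ≈ 897.8 mm; long side = w√2 ≈ 1269.7 mm.

898 × 1270 mm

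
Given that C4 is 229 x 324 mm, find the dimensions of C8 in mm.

57 × 81 mm

C5: ⌊324/2⌋ × 229 = 162 × 229 mm
C6: ⌊229/2⌋ × 162 = 114 × 162 mm
C7: ⌊162/2⌋ × 114 = 81 × 114 mm
C8: ⌊114/2⌋ × 81 = 57 × 81 mm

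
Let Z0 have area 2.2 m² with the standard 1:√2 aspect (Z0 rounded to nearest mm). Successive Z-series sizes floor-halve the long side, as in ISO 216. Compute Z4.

Let Z0's short side be w mm. w · w√2 = 2.2 m² = 2,200,000 mm², so w ≈ 1247.3 mm and w√2 ≈ 1763.9 mm → Z0 = 1247 × 1764 mm.
Z1: ⌊1764/2⌋ × 1247 = 882 × 1247 mm
Z2: ⌊1247/2⌋ × 882 = 623 × 882 mm
Z3: ⌊882/2⌋ × 623 = 441 × 623 mm
Z4: ⌊623/2⌋ × 441 = 311 × 441 mm

311 × 441 mm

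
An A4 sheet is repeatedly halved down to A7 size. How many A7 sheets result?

8

Each ISO step halves the sheet: 1 × A4 → 2 × A5 → 4 × A6 → 8 × A7
From A4 to A7 is 3 halving steps: 2^3 = 8.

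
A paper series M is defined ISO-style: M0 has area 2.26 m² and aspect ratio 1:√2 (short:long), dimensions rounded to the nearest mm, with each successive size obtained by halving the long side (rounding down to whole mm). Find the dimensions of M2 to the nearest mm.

Let M0's short side be w mm. w · w√2 = 2.26 m² = 2,260,000 mm², so w ≈ 1264.1 mm and w√2 ≈ 1787.8 mm → M0 = 1264 × 1788 mm.
M1: ⌊1788/2⌋ × 1264 = 894 × 1264 mm
M2: ⌊1264/2⌋ × 894 = 632 × 894 mm

632 × 894 mm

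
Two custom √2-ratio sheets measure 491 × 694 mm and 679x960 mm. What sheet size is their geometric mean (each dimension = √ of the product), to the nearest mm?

Short side: √(491 · 679) = √333389 ≈ 577.4 → 577 mm
Long side: √(694 · 960) = √666240 ≈ 816.2 → 816 mm

577 × 816 mm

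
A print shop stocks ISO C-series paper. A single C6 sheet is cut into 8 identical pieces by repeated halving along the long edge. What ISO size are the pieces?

C9

8 = 2^3, so 3 halving steps.
C6 → C7 → … → C9 after 3 steps.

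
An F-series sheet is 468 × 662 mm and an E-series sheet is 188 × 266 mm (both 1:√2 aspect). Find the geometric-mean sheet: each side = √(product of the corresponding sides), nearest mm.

297 × 420 mm

Short side: √(468 · 188) = √87984 ≈ 296.6 → 297 mm
Long side: √(662 · 266) = √176092 ≈ 419.6 → 420 mm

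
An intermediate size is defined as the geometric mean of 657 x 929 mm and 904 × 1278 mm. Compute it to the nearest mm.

771 × 1090 mm

Short side: √(657 · 904) = √593928 ≈ 770.7 → 771 mm
Long side: √(929 · 1278) = √1187262 ≈ 1089.6 → 1090 mm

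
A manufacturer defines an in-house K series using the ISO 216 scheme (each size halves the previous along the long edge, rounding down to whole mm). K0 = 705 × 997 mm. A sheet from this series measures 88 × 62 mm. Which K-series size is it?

K0: 705 × 997 mm
K1: 498 × 705 mm
K2: 352 × 498 mm
K3: 249 × 352 mm
K4: 176 × 249 mm
K5: 124 × 176 mm
K6: 88 × 124 mm
K7: 62 × 88 mm
K8: 44 × 62 mm
→ matches K7.

K7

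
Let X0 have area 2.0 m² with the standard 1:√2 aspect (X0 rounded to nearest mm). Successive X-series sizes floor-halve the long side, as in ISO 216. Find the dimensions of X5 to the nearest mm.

Let X0's short side be w mm. w · w√2 = 2.0 m² = 2,000,000 mm², so w ≈ 1189.2 mm and w√2 ≈ 1681.8 mm → X0 = 1189 × 1682 mm.
X1: ⌊1682/2⌋ × 1189 = 841 × 1189 mm
X2: ⌊1189/2⌋ × 841 = 594 × 841 mm
X3: ⌊841/2⌋ × 594 = 420 × 594 mm
X4: ⌊594/2⌋ × 420 = 297 × 420 mm
X5: ⌊420/2⌋ × 297 = 210 × 297 mm

210 × 297 mm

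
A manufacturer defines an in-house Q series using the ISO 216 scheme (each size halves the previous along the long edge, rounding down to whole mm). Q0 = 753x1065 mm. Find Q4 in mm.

188 × 266 mm

Q1 = 532 × 753 mm (from Q0 by 1 halving).
Q2: ⌊753/2⌋ × 532 = 376 × 532 mm
Q3: ⌊532/2⌋ × 376 = 266 × 376 mm
Q4: ⌊376/2⌋ × 266 = 188 × 266 mm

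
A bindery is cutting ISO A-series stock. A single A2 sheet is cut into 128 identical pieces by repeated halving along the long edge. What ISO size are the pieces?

128 = 2^7, so 7 halving steps.
A2 → A3 → … → A9 after 7 steps.

A9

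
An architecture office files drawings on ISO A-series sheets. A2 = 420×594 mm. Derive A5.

148 × 210 mm

A3: ⌊594/2⌋ × 420 = 297 × 420 mm
A4: ⌊420/2⌋ × 297 = 210 × 297 mm
A5: ⌊297/2⌋ × 210 = 148 × 210 mm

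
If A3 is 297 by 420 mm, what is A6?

105 × 148 mm

A4: ⌊420/2⌋ × 297 = 210 × 297 mm
A5: ⌊297/2⌋ × 210 = 148 × 210 mm
A6: ⌊210/2⌋ × 148 = 105 × 148 mm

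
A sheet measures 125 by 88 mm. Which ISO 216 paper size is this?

B7 (88 × 125 mm)

Aspect ratio 125/88 ≈ 1.420 — close to the ISO √2 ≈ 1.414.
In the B-series (B0 = 1000 × 1414 mm): B7 = 88 × 125 mm.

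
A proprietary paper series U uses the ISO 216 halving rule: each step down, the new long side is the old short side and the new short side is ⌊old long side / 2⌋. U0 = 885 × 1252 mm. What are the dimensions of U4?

221 × 313 mm

U1: ⌊1252/2⌋ × 885 = 626 × 885 mm
U2: ⌊885/2⌋ × 626 = 442 × 626 mm
U3: ⌊626/2⌋ × 442 = 313 × 442 mm
U4: ⌊442/2⌋ × 313 = 221 × 313 mm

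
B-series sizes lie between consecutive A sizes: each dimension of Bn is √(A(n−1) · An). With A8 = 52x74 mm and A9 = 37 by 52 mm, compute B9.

Short side: √(52 · 37) = √1924 ≈ 43.9 → 44 mm
Long side: √(74 · 52) = √3848 ≈ 62.0 → 62 mm

44 × 62 mm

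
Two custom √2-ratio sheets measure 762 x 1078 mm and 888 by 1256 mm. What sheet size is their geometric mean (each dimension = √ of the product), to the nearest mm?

823 × 1164 mm

Short side: √(762 · 888) = √676656 ≈ 822.6 → 823 mm
Long side: √(1078 · 1256) = √1353968 ≈ 1163.6 → 1164 mm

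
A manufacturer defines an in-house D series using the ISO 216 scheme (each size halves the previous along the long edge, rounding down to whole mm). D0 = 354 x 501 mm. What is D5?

62 × 88 mm

D1: ⌊501/2⌋ × 354 = 250 × 354 mm
D2: ⌊354/2⌋ × 250 = 177 × 250 mm
D3: ⌊250/2⌋ × 177 = 125 × 177 mm
D4: ⌊177/2⌋ × 125 = 88 × 125 mm
D5: ⌊125/2⌋ × 88 = 62 × 88 mm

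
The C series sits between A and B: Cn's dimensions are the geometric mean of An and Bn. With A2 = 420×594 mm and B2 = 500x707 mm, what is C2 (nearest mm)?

458 × 648 mm

Short side: √(420 · 500) = √210000 ≈ 458.3 → 458 mm
Long side: √(594 · 707) = √419958 ≈ 648.0 → 648 mm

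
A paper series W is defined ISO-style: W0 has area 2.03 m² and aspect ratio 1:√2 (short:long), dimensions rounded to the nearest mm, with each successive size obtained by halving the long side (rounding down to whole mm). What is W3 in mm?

423 × 599 mm

Let W0's short side be w mm. w · w√2 = 2.03 m² = 2,030,000 mm², so w ≈ 1198.1 mm and w√2 ≈ 1694.4 mm → W0 = 1198 × 1694 mm.
W1: ⌊1694/2⌋ × 1198 = 847 × 1198 mm
W2: ⌊1198/2⌋ × 847 = 599 × 847 mm
W3: ⌊847/2⌋ × 599 = 423 × 599 mm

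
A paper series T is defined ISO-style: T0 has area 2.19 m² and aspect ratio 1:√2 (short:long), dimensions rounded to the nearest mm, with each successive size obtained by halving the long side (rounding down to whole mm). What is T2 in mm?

622 × 880 mm

Let T0's short side be w mm. w · w√2 = 2.19 m² = 2,190,000 mm², so w ≈ 1244.4 mm and w√2 ≈ 1759.9 mm → T0 = 1244 × 1760 mm.
T1: ⌊1760/2⌋ × 1244 = 880 × 1244 mm
T2: ⌊1244/2⌋ × 880 = 622 × 880 mm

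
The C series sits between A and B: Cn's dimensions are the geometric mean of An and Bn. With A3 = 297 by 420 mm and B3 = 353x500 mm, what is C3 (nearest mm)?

324 × 458 mm

Short side: √(297 · 353) = √104841 ≈ 323.8 → 324 mm
Long side: √(420 · 500) = √210000 ≈ 458.3 → 458 mm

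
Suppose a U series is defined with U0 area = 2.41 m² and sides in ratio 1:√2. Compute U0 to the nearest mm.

1305 × 1846 mm

Let the short side be w mm. Then w · w√2 = 2.41 m² = 2,410,000 mm².
w² = 2,410,000/√2, so w ≈ 1305.4 mm; long side = w√2 ≈ 1846.1 mm.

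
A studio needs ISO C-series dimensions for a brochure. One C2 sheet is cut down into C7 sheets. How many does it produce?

32

C2 = 458 × 648 mm; C7 = 81 × 114 mm.
Each halving step doubles the count; 5 steps from C2 to C7.
2^5 = 32.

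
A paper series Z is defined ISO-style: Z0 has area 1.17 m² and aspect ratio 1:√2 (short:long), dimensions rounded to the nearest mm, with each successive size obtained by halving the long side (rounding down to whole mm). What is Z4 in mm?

Let Z0's short side be w mm. w · w√2 = 1.17 m² = 1,170,000 mm², so w ≈ 909.6 mm and w√2 ≈ 1286.3 mm → Z0 = 910 × 1286 mm.
Z1: ⌊1286/2⌋ × 910 = 643 × 910 mm
Z2: ⌊910/2⌋ × 643 = 455 × 643 mm
Z3: ⌊643/2⌋ × 455 = 321 × 455 mm
Z4: ⌊455/2⌋ × 321 = 227 × 321 mm

227 × 321 mm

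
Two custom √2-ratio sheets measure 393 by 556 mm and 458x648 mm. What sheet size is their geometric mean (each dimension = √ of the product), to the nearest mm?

Short side: √(393 · 458) = √179994 ≈ 424.3 → 424 mm
Long side: √(556 · 648) = √360288 ≈ 600.2 → 600 mm

424 × 600 mm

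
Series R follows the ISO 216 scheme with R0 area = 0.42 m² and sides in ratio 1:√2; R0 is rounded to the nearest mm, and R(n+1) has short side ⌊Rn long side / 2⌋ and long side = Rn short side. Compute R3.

192 × 272 mm

Let R0's short side be w mm. w · w√2 = 0.42 m² = 420,000 mm², so w ≈ 545.0 mm and w√2 ≈ 770.7 mm → R0 = 545 × 771 mm.
R1: ⌊771/2⌋ × 545 = 385 × 545 mm
R2: ⌊545/2⌋ × 385 = 272 × 385 mm
R3: ⌊385/2⌋ × 272 = 192 × 272 mm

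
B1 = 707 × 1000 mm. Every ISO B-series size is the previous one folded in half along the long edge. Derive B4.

250 × 353 mm

B2: ⌊1000/2⌋ × 707 = 500 × 707 mm
B3: ⌊707/2⌋ × 500 = 353 × 500 mm
B4: ⌊500/2⌋ × 353 = 250 × 353 mm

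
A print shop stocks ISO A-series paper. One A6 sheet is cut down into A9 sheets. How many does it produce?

Each ISO step halves the sheet: 1 × A6 → 2 × A7 → 4 × A8 → 8 × A9
From A6 to A9 is 3 halving steps: 2^3 = 8.

8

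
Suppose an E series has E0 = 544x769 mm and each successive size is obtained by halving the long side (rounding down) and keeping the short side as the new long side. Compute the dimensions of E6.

E1: ⌊769/2⌋ × 544 = 384 × 544 mm
E2: ⌊544/2⌋ × 384 = 272 × 384 mm
E3: ⌊384/2⌋ × 272 = 192 × 272 mm
E4: ⌊272/2⌋ × 192 = 136 × 192 mm
E5: ⌊192/2⌋ × 136 = 96 × 136 mm
E6: ⌊136/2⌋ × 96 = 68 × 96 mm

68 × 96 mm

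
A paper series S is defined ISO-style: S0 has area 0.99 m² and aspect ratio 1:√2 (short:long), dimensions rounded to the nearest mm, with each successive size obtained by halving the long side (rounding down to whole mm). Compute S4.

Let S0's short side be w mm. w · w√2 = 0.99 m² = 990,000 mm², so w ≈ 836.7 mm and w√2 ≈ 1183.2 mm → S0 = 837 × 1183 mm.
S1: ⌊1183/2⌋ × 837 = 591 × 837 mm
S2: ⌊837/2⌋ × 591 = 418 × 591 mm
S3: ⌊591/2⌋ × 418 = 295 × 418 mm
S4: ⌊418/2⌋ × 295 = 209 × 295 mm

209 × 295 mm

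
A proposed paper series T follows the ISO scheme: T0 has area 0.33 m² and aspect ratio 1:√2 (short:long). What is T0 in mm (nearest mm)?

Let the short side be w mm. Then w · w√2 = 0.33 m² = 330,000 mm².
w² = 330,000/√2, so w ≈ 483.1 mm; long side = w√2 ≈ 683.1 mm.

483 × 683 mm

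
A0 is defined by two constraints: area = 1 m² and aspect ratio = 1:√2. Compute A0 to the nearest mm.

Let the short side be w mm. Then the long side is w√2 and w · w√2 = 10⁶ mm².
w² = 10⁶/√2, so w = 1000 / 2^(1/4) ≈ 840.9 mm; long side = 1000 · 2^(1/4) ≈ 1189.2 mm.

841 × 1189 mm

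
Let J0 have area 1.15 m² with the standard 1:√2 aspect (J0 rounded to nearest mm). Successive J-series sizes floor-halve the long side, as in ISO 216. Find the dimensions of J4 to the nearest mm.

225 × 318 mm

Let J0's short side be w mm. w · w√2 = 1.15 m² = 1,150,000 mm², so w ≈ 901.8 mm and w√2 ≈ 1275.3 mm → J0 = 902 × 1275 mm.
J1: ⌊1275/2⌋ × 902 = 637 × 902 mm
J2: ⌊902/2⌋ × 637 = 451 × 637 mm
J3: ⌊637/2⌋ × 451 = 318 × 451 mm
J4: ⌊451/2⌋ × 318 = 225 × 318 mm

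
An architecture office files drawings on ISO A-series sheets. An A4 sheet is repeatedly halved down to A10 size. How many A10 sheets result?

64

Each ISO step halves the sheet: 1 × A4 → 2 × A5 → 4 × A6 → 8 × A7 → …
From A4 to A10 is 6 halving steps: 2^6 = 64.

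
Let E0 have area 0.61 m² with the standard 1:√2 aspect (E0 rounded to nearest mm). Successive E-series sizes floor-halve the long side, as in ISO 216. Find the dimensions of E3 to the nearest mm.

Let E0's short side be w mm. w · w√2 = 0.61 m² = 610,000 mm², so w ≈ 656.8 mm and w√2 ≈ 928.8 mm → E0 = 657 × 929 mm.
E1: ⌊929/2⌋ × 657 = 464 × 657 mm
E2: ⌊657/2⌋ × 464 = 328 × 464 mm
E3: ⌊464/2⌋ × 328 = 232 × 328 mm

232 × 328 mm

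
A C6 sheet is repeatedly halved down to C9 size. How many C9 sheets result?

8

C6 = 114 × 162 mm; C9 = 40 × 57 mm.
Each halving step doubles the count; 3 steps from C6 to C9.
2^3 = 8.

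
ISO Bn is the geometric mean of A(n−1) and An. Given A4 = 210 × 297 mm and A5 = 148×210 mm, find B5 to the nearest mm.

176 × 250 mm

Short side: √(210 · 148) = √31080 ≈ 176.3 → 176 mm
Long side: √(297 · 210) = √62370 ≈ 249.7 → 250 mm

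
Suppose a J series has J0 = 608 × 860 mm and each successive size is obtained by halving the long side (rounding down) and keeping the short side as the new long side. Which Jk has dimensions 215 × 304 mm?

J0: 608 × 860 mm
J1: 430 × 608 mm
J2: 304 × 430 mm
J3: 215 × 304 mm
J4: 152 × 215 mm
→ matches J3.

J3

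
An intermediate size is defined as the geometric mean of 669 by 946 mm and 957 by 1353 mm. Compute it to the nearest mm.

Short side: √(669 · 957) = √640233 ≈ 800.1 → 800 mm
Long side: √(946 · 1353) = √1279938 ≈ 1131.3 → 1131 mm

800 × 1131 mm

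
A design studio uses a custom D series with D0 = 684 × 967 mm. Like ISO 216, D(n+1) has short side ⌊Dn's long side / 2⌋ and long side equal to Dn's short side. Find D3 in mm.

241 × 342 mm

D1: ⌊967/2⌋ × 684 = 483 × 684 mm
D2: ⌊684/2⌋ × 483 = 342 × 483 mm
D3: ⌊483/2⌋ × 342 = 241 × 342 mm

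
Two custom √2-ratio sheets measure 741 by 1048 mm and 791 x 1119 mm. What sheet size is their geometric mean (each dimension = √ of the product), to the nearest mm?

766 × 1083 mm

Short side: √(741 · 791) = √586131 ≈ 765.6 → 766 mm
Long side: √(1048 · 1119) = √1172712 ≈ 1082.9 → 1083 mm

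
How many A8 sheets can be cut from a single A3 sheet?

32

A3 = 297 × 420 mm; A8 = 52 × 74 mm.
Each halving step doubles the count; 5 steps from A3 to A8.
2^5 = 32.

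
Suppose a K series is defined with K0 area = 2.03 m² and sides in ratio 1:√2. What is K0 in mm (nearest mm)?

Let the short side be w mm. Then w · w√2 = 2.03 m² = 2,030,000 mm².
w² = 2,030,000/√2, so w ≈ 1198.1 mm; long side = w√2 ≈ 1694.4 mm.

1198 × 1694 mm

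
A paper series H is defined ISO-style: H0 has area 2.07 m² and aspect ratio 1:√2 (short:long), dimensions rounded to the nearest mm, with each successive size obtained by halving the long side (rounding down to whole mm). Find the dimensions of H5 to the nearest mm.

Let H0's short side be w mm. w · w√2 = 2.07 m² = 2,070,000 mm², so w ≈ 1209.8 mm and w√2 ≈ 1711.0 mm → H0 = 1210 × 1711 mm.
H1: ⌊1711/2⌋ × 1210 = 855 × 1210 mm
H2: ⌊1210/2⌋ × 855 = 605 × 855 mm
H3: ⌊855/2⌋ × 605 = 427 × 605 mm
H4: ⌊605/2⌋ × 427 = 302 × 427 mm
H5: ⌊427/2⌋ × 302 = 213 × 302 mm

213 × 302 mm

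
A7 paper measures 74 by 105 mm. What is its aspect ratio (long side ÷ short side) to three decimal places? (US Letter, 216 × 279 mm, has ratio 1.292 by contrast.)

1.419

105 / 74 = 1.419
ISO 216 targets √2 ≈ 1.414; the +0.005 deviation is from mm rounding.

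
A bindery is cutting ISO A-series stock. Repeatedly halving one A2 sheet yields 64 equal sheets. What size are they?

A8

64 = 2^6, so 6 halving steps.
A2 → A3 → … → A8 after 6 steps.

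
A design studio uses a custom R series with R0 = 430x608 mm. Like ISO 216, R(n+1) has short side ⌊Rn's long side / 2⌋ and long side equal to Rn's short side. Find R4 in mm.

R1: ⌊608/2⌋ × 430 = 304 × 430 mm
R2: ⌊430/2⌋ × 304 = 215 × 304 mm
R3: ⌊304/2⌋ × 215 = 152 × 215 mm
R4: ⌊215/2⌋ × 152 = 107 × 152 mm

107 × 152 mm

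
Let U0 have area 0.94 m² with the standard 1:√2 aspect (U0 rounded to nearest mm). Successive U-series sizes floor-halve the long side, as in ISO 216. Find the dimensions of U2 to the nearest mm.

Let U0's short side be w mm. w · w√2 = 0.94 m² = 940,000 mm², so w ≈ 815.3 mm and w√2 ≈ 1153.0 mm → U0 = 815 × 1153 mm.
U1: ⌊1153/2⌋ × 815 = 576 × 815 mm
U2: ⌊815/2⌋ × 576 = 407 × 576 mm

407 × 576 mm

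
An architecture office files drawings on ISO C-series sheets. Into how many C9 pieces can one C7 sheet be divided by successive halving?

4

Each ISO step halves the sheet: 1 × C7 → 2 × C8 → 4 × C9
From C7 to C9 is 2 halving steps: 2^2 = 4.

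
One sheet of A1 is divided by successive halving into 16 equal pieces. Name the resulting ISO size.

A5

16 = 2^4, so 4 halving steps.
A1 → A2 → … → A5 after 4 steps.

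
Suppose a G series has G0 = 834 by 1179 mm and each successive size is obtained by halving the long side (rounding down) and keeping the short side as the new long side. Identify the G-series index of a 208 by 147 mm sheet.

G0: 834 × 1179 mm
G1: 589 × 834 mm
G2: 417 × 589 mm
G3: 294 × 417 mm
G4: 208 × 294 mm
G5: 147 × 208 mm
G6: 104 × 147 mm
→ matches G5.

G5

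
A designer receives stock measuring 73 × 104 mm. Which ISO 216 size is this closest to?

A7 (74 × 105 mm)

Aspect ratio 104/73 ≈ 1.425 — close to the ISO √2 ≈ 1.414.
In the A-series (A0 area = 1 m²): A7 = 74 × 105 mm.
Off by 2 mm total — nearest standard size.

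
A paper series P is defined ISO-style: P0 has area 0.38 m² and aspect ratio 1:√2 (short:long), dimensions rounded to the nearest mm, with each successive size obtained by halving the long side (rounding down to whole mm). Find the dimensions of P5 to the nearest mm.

Let P0's short side be w mm. w · w√2 = 0.38 m² = 380,000 mm², so w ≈ 518.4 mm and w√2 ≈ 733.1 mm → P0 = 518 × 733 mm.
P1: ⌊733/2⌋ × 518 = 366 × 518 mm
P2: ⌊518/2⌋ × 366 = 259 × 366 mm
P3: ⌊366/2⌋ × 259 = 183 × 259 mm
P4: ⌊259/2⌋ × 183 = 129 × 183 mm
P5: ⌊183/2⌋ × 129 = 91 × 129 mm

91 × 129 mm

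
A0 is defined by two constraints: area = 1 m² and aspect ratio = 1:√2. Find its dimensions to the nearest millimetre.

841 × 1189 mm

Let the short side be w mm. Then the long side is w√2 and w · w√2 = 10⁶ mm².
w² = 10⁶/√2, so w = 1000 / 2^(1/4) ≈ 840.9 mm; long side = 1000 · 2^(1/4) ≈ 1189.2 mm.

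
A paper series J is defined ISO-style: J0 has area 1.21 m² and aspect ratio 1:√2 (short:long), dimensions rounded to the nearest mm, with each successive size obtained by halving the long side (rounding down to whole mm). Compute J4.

Let J0's short side be w mm. w · w√2 = 1.21 m² = 1,210,000 mm², so w ≈ 925.0 mm and w√2 ≈ 1308.1 mm → J0 = 925 × 1308 mm.
J1: ⌊1308/2⌋ × 925 = 654 × 925 mm
J2: ⌊925/2⌋ × 654 = 462 × 654 mm
J3: ⌊654/2⌋ × 462 = 327 × 462 mm
J4: ⌊462/2⌋ × 327 = 231 × 327 mm

231 × 327 mm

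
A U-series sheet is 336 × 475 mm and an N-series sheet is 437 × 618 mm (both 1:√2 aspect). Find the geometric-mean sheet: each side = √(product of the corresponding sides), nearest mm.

383 × 542 mm

Short side: √(336 · 437) = √146832 ≈ 383.2 → 383 mm
Long side: √(475 · 618) = √293550 ≈ 541.8 → 542 mm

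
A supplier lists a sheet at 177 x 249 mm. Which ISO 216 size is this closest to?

Aspect ratio 249/177 ≈ 1.407 — close to the ISO √2 ≈ 1.414.
In the B-series (B0 = 1000 × 1414 mm): B5 = 176 × 250 mm.
Off by 2 mm total — nearest standard size.

B5 (176 × 250 mm)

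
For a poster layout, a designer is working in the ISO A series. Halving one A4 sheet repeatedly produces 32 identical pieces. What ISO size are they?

32 = 2^5, so 5 halving steps.
A4 → A5 → … → A9 after 5 steps.

A9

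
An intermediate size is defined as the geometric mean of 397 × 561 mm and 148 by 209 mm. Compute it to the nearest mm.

Short side: √(397 · 148) = √58756 ≈ 242.4 → 242 mm
Long side: √(561 · 209) = √117249 ≈ 342.4 → 342 mm

242 × 342 mm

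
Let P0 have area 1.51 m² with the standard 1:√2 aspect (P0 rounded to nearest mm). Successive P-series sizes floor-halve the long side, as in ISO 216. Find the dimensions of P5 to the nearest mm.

Let P0's short side be w mm. w · w√2 = 1.51 m² = 1,510,000 mm², so w ≈ 1033.3 mm and w√2 ≈ 1461.3 mm → P0 = 1033 × 1461 mm.
P1: ⌊1461/2⌋ × 1033 = 730 × 1033 mm
P2: ⌊1033/2⌋ × 730 = 516 × 730 mm
P3: ⌊730/2⌋ × 516 = 365 × 516 mm
P4: ⌊516/2⌋ × 365 = 258 × 365 mm
P5: ⌊365/2⌋ × 258 = 182 × 258 mm

182 × 258 mm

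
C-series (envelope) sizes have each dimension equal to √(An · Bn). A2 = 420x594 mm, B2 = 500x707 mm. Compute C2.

458 × 648 mm

Short side: √(420 · 500) = √210000 ≈ 458.3 → 458 mm
Long side: √(594 · 707) = √419958 ≈ 648.0 → 648 mm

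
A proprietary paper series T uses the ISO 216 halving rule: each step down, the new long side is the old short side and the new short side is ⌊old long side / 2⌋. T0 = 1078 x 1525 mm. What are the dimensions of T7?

T1 = 762 × 1078 mm (from T0 by 1 halving).
T2: ⌊1078/2⌋ × 762 = 539 × 762 mm
T3: ⌊762/2⌋ × 539 = 381 × 539 mm
T4: ⌊539/2⌋ × 381 = 269 × 381 mm
T5: ⌊381/2⌋ × 269 = 190 × 269 mm
T6: ⌊269/2⌋ × 190 = 134 × 190 mm
T7: ⌊190/2⌋ × 134 = 95 × 134 mm

95 × 134 mm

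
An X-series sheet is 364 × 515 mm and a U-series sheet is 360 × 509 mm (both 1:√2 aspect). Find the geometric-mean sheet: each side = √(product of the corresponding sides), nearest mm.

362 × 512 mm

Short side: √(364 · 360) = √131040 ≈ 362.0 → 362 mm
Long side: √(515 · 509) = √262135 ≈ 512.0 → 512 mm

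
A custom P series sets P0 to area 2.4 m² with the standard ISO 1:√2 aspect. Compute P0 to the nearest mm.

Let the short side be w mm. Then w · w√2 = 2.4 m² = 2,400,000 mm².
w² = 2,400,000/√2, so w ≈ 1302.7 mm; long side = w√2 ≈ 1842.3 mm.

1303 × 1842 mm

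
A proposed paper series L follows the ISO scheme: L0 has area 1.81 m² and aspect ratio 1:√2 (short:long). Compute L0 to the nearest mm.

Let the short side be w mm. Then w · w√2 = 1.81 m² = 1,810,000 mm².
w² = 1,810,000/√2, so w ≈ 1131.3 mm; long side = w√2 ≈ 1599.9 mm.

1131 × 1600 mm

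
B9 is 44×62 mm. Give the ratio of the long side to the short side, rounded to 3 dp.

62 / 44 = 1.409
ISO 216 targets √2 ≈ 1.414; the -0.005 deviation is from mm rounding.

1.409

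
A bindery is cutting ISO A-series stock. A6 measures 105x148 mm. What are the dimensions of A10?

26 × 37 mm

A7: ⌊148/2⌋ × 105 = 74 × 105 mm
A8: ⌊105/2⌋ × 74 = 52 × 74 mm
A9: ⌊74/2⌋ × 52 = 37 × 52 mm
A10: ⌊52/2⌋ × 37 = 26 × 37 mm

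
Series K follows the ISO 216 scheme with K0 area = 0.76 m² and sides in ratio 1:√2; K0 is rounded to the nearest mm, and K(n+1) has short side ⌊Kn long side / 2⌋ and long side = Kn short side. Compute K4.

Let K0's short side be w mm. w · w√2 = 0.76 m² = 760,000 mm², so w ≈ 733.1 mm and w√2 ≈ 1036.7 mm → K0 = 733 × 1037 mm.
K1: ⌊1037/2⌋ × 733 = 518 × 733 mm
K2: ⌊733/2⌋ × 518 = 366 × 518 mm
K3: ⌊518/2⌋ × 366 = 259 × 366 mm
K4: ⌊366/2⌋ × 259 = 183 × 259 mm

183 × 259 mm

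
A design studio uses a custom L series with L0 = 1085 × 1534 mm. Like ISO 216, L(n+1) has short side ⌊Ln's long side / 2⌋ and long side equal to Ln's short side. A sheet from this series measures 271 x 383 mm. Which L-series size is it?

L4

L0: 1085 × 1534 mm
L1: 767 × 1085 mm
L2: 542 × 767 mm
L3: 383 × 542 mm
L4: 271 × 383 mm
L5: 191 × 271 mm
→ matches L4.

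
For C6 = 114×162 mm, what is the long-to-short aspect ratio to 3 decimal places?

1.421

162 / 114 = 1.421
ISO 216 targets √2 ≈ 1.414; the +0.007 deviation is from mm rounding.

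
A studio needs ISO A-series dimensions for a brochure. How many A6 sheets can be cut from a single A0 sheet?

64

Each ISO step halves the sheet: 1 × A0 → 2 × A1 → 4 × A2 → 8 × A3 → …
From A0 to A6 is 6 halving steps: 2^6 = 64.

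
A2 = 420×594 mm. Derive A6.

A3: ⌊594/2⌋ × 420 = 297 × 420 mm
A4: ⌊420/2⌋ × 297 = 210 × 297 mm
A5: ⌊297/2⌋ × 210 = 148 × 210 mm
A6: ⌊210/2⌋ × 148 = 105 × 148 mm

105 × 148 mm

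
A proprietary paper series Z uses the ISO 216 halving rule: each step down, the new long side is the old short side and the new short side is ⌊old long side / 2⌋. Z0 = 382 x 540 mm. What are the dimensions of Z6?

Z1: ⌊540/2⌋ × 382 = 270 × 382 mm
Z2: ⌊382/2⌋ × 270 = 191 × 270 mm
Z3: ⌊270/2⌋ × 191 = 135 × 191 mm
Z4: ⌊191/2⌋ × 135 = 95 × 135 mm
Z5: ⌊135/2⌋ × 95 = 67 × 95 mm
Z6: ⌊95/2⌋ × 67 = 47 × 67 mm

47 × 67 mm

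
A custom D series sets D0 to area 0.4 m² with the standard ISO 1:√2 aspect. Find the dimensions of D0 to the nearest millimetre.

532 × 752 mm

Let the short side be w mm. Then w · w√2 = 0.4 m² = 400,000 mm².
w² = 400,000/√2, so w ≈ 531.8 mm; long side = w√2 ≈ 752.1 mm.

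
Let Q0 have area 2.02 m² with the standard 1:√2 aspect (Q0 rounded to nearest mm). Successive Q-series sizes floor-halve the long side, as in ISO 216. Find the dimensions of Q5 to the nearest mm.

Let Q0's short side be w mm. w · w√2 = 2.02 m² = 2,020,000 mm², so w ≈ 1195.1 mm and w√2 ≈ 1690.2 mm → Q0 = 1195 × 1690 mm.
Q1: ⌊1690/2⌋ × 1195 = 845 × 1195 mm
Q2: ⌊1195/2⌋ × 845 = 597 × 845 mm
Q3: ⌊845/2⌋ × 597 = 422 × 597 mm
Q4: ⌊597/2⌋ × 422 = 298 × 422 mm
Q5: ⌊422/2⌋ × 298 = 211 × 298 mm

211 × 298 mm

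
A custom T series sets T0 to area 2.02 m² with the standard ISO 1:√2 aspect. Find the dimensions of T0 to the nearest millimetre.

Let the short side be w mm. Then w · w√2 = 2.02 m² = 2,020,000 mm².
w² = 2,020,000/√2, so w ≈ 1195.1 mm; long side = w√2 ≈ 1690.2 mm.

1195 × 1690 mm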